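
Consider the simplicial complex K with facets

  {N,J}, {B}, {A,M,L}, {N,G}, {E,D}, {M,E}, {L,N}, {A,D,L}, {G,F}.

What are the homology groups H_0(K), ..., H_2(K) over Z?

Fix the vertex order A < B < D < E < F < G < J < L < M < N and write every simplex with vertices in increasing order. Then dim K = 2 and the simplices of K are:

  0-simplices (10): A, B, D, E, F, G, J, L, M, N
  1-simplices (11): AD, AL, AM, DE, DL, EM, FG, GN, JN, LM, LN
  2-simplices (2): ADL, ALM

Hence C_0 ≅ Z^10, C_1 ≅ Z^11, C_2 ≅ Z^2.

Boundary ∂_1: C_1 → C_0 sends each edge [p,q] (with p < q) to q − p. For instance
  ∂AM = M − A.
This gives a 10×11 integer matrix of rank 8; reducing to Smith normal form yields diagonal entries (1,1,1,1,1,1,1,1).

Boundary ∂_2: C_2 → C_1 maps a triangle to the signed sum of its edges. For instance
  ∂ALM = LM − AM + AL,
  ∂ADL = DL − AL + AD.
As a 11×2 matrix over Z this has rank 2, with invariant factors (1,1).

Computing H_k = (kernel of ∂_k) / (image of ∂_{k+1}):

  H_0: rank C_0 − rank ∂_1 = 10 − 8 = 2, and the invariant factors of ∂_1 are all 1, so H_0 = Z^2.
  H_1: rank ker ∂_1 − rank ∂_2 = (11 − 8) − 2 = 1, and the invariant factors of ∂_2 are all 1, so H_1 = Z.
  H_2: rank ker ∂_2 − rank ∂_3 = (2 − 2) − 0 = 0, and there is no ∂_3, so H_2 = 0.

As a check, the Euler characteristic is 10 − 11 + 2 = 1, which agrees with 2 − 1 + 0 = 1.

H_0 = Z^2,  H_1 = Z,  H_2 = 0.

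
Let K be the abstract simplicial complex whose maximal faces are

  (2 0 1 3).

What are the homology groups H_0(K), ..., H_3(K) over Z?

H_0 ≅ Z,  H_1 = 0,  H_2 = 0,  H_3 = 0.

Take the total order 0 < 1 < 2 < 3 on the vertex set. Then K (dimension 3) consists of the simplices:

  0-simplices (4): [0], [1], [2], [3]
  1-simplices (6): [0,1], [0,2], [0,3], [1,2], [1,3], [2,3]
  2-simplices (4): [0,1,2], [0,1,3], [0,2,3], [1,2,3]
  3-simplices (1): [0,1,2,3]

Hence C_0 ≅ Z^4, C_1 ≅ Z^6, C_2 ≅ Z^4, C_3 ≅ Z^1.

The boundary map ∂_1: C_1 → C_0 maps an edge to its endpoints' difference, ∂[p,q] = q − p. For instance
  ∂[2,3] = [3] − [2].
The resulting 4×6 matrix has rank 3, and its Smith normal form has invariant factors (1,1,1).

Boundary ∂_2: C_2 → C_1 acts by ∂[p,q,r] = [q,r] − [p,r] + [p,q]. For instance
  ∂[0,1,2] = [1,2] − [0,2] + [0,1],
  ∂[0,2,3] = [2,3] − [0,3] + [0,2].
As a 6×4 matrix over Z this has rank 3, with invariant factors (1,1,1).

∂_3: C_3 → C_2 sends each 3-simplex σ to the alternating sum Σ_i (−1)^i (σ with its i-th vertex removed). For instance
  ∂[0,1,2,3] = [1,2,3] − [0,2,3] + [0,1,3] − [0,1,2].
The 4×1 boundary matrix has rank 1 and Smith normal form diag(1).

Reading off H_k = ker ∂_k / im ∂_{k+1}:

  H_0: rank C_0 − rank ∂_1 = 4 − 3 = 1, and the invariant factors of ∂_1 are all 1, so H_0 ≅ Z.
  H_1: rank ker ∂_1 − rank ∂_2 = (6 − 3) − 3 = 0, and the invariant factors of ∂_2 are all 1, so H_1 ≅ 0.
  H_2: rank ker ∂_2 − rank ∂_3 = (4 − 3) − 1 = 0, and the invariant factors of ∂_3 are all 1, so H_2 ≅ 0.
  H_3: rank ker ∂_3 − rank ∂_4 = (1 − 1) − 0 = 0, and there is no ∂_4, so H_3 ≅ 0.

As a check, the Euler characteristic is 4 − 6 + 4 − 1 = 1, which agrees with 1 − 0 + 0 − 0 = 1.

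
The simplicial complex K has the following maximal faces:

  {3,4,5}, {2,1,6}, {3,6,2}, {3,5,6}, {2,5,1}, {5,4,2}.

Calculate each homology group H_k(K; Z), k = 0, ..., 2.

Fix the vertex order 1 < 2 < 3 < 4 < 5 < 6 and write every simplex with vertices in increasing order. Then dim K = 2 and the simplices of K are:

  0-simplices (6): [1], [2], [3], [4], [5], [6]
  1-simplices (12): [1,2], [1,5], [1,6], [2,3], [2,4], [2,5], [2,6], [3,4], [3,5], [3,6], [4,5], [5,6]
  2-simplices (6): [1,2,5], [1,2,6], [2,3,6], [2,4,5], [3,4,5], [3,5,6]

so the chain groups are C_0 ≅ Z^6, C_1 ≅ Z^12, C_2 ≅ Z^6.

∂_1: C_1 → C_0 maps an edge to its endpoints' difference, ∂[p,q] = q − p.
The resulting 6×12 matrix has rank 5, and its Smith normal form has invariant factors (1,1,1,1,1).

The boundary map ∂_2: C_2 → C_1 acts by ∂[p,q,r] = [q,r] − [p,r] + [p,q]. For instance
  ∂[3,4,5] = [4,5] − [3,5] + [3,4],
  ∂[3,5,6] = [5,6] − [3,6] + [3,5].
As a 12×6 matrix over Z this has rank 6, with invariant factors (1,1,1,1,1,1).

From H_k ≅ ker(∂_k) / im(∂_{k+1}) we obtain:

  H_0: rank C_0 − rank ∂_1 = 6 − 5 = 1, and the invariant factors of ∂_1 are all 1, so H_0 ≅ Z.
  H_1: rank ker ∂_1 − rank ∂_2 = (12 − 5) − 6 = 1, and the invariant factors of ∂_2 are all 1, so H_1 ≅ Z.
  H_2: rank ker ∂_2 − rank ∂_3 = (6 − 6) − 0 = 0, and there is no ∂_3, so H_2 ≅ 0.

As a check, the Euler characteristic is 6 − 12 + 6 = 0, which agrees with 1 − 1 + 0 = 0.

H_0 ≅ Z,  H_1 ≅ Z,  H_2 = 0.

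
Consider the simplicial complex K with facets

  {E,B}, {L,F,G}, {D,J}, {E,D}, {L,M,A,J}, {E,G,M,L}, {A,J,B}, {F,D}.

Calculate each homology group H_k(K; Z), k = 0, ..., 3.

Fix the vertex order A < B < D < E < F < G < J < L < M and write every simplex with vertices in increasing order. Then dim K = 3 and the simplices of K are:

  0-simplices (9): A, B, D, E, F, G, J, L, M
  1-simplices (19): AB, AJ, AL, AM, BE, BJ, DE, DF, DJ, EG, EL, EM, FG, FL, GL, GM, JL, JM, LM
  2-simplices (10): ABJ, AJL, AJM, ALM, EGL, EGM, ELM, FGL, GLM, JLM
  3-simplices (2): AJLM, EGLM

giving chain groups C_0 ≅ Z^9, C_1 ≅ Z^19, C_2 ≅ Z^10, C_3 ≅ Z^2.

∂_1: C_1 → C_0 maps an edge to its endpoints' difference, ∂[p,q] = q − p.
As a 9×19 matrix over Z this has rank 8, with invariant factors (1,1,1,1,1,1,1,1).

The boundary map ∂_2: C_2 → C_1 sends each 2-simplex [p,q,r] to [q,r] − [p,r] + [p,q]. For instance
  ∂ALM = LM − AM + AL,
  ∂AJM = JM − AM + AJ.
The 19×10 boundary matrix has rank 8 and Smith normal form diag(1,1,1,1,1,1,1,1).

∂_3: C_3 → C_2 sends each 3-simplex σ to the alternating sum Σ_i (−1)^i (σ with its i-th vertex removed). For instance
  ∂EGLM = GLM − ELM + EGM − EGL,
  ∂AJLM = JLM − ALM + AJM − AJL.
As a 10×2 matrix over Z this has rank 2, with invariant factors (1,1).

From H_k ≅ ker(∂_k) / im(∂_{k+1}) we obtain:

  H_0: rank C_0 − rank ∂_1 = 9 − 8 = 1, and the invariant factors of ∂_1 are all 1, so H_0 = Z.
  H_1: rank ker ∂_1 − rank ∂_2 = (19 − 8) − 8 = 3, and the invariant factors of ∂_2 are all 1, so H_1 = Z^3.
  H_2: rank ker ∂_2 − rank ∂_3 = (10 − 8) − 2 = 0, and the invariant factors of ∂_3 are all 1, so H_2 = 0.
  H_3: rank ker ∂_3 − rank ∂_4 = (2 − 2) − 0 = 0, and there is no ∂_4, so H_3 = 0.

As a check, the Euler characteristic is 9 − 19 + 10 − 2 = -2, which agrees with 1 − 3 + 0 − 0 = -2.

H_0 ≅ Z,  H_1 ≅ Z^3,  H_2 = 0,  H_3 = 0.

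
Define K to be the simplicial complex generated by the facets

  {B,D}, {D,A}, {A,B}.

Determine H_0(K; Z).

H_0 = Z.

Order the vertices as A < B < D. Listing each simplex with vertices in this order, K has dimension 1 with simplices:

  0-simplices (3): A, B, D
  1-simplices (3): AB, AD, BD

Hence C_0 ≅ Z^3, C_1 ≅ Z^3.

The boundary map ∂_1: C_1 → C_0 sends each edge [p,q] (with p < q) to q − p. For instance
  ∂AD = D − A.
The resulting 3×3 matrix has rank 2, and its Smith normal form has invariant factors (1,1).

Computing H_k = (kernel of ∂_k) / (image of ∂_{k+1}):

  H_0: rank C_0 − rank ∂_1 = 3 − 2 = 1, and the invariant factors of ∂_1 are all 1, so H_0 = Z.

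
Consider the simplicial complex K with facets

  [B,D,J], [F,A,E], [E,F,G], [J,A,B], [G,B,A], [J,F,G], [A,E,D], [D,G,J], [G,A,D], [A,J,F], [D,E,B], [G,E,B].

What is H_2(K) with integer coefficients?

H_2 ≅ 0.

K has 7 vertices, 18 edges, 12 triangles.
rank ∂_2 = 12, rank ∂_3 = 0 ⇒ b_2 = 12 − 12 − 0 = 0. So H_2 ≅ 0.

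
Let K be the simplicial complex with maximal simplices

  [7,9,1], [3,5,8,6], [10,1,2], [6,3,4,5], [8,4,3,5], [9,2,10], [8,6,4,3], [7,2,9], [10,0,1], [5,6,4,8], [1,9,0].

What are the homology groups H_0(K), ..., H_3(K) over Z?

K has 11 vertices, 22 edges, 16 triangles, 5 3-simplices.
rank ∂_0 = 0, rank ∂_1 = 9 ⇒ b_0 = 11 − 0 − 9 = 2; all invariant factors of ∂_1 are 1 so no torsion. So H_0 ≅ Z^2.
rank ∂_1 = 9, rank ∂_2 = 12 ⇒ b_1 = 22 − 9 − 12 = 1; all invariant factors of ∂_2 are 1 so no torsion. So H_1 ≅ Z.
rank ∂_2 = 12, rank ∂_3 = 4 ⇒ b_2 = 16 − 12 − 4 = 0; all invariant factors of ∂_3 are 1 so no torsion. So H_2 ≅ 0.
rank ∂_3 = 4, rank ∂_4 = 0 ⇒ b_3 = 5 − 4 − 0 = 1. So H_3 ≅ Z.

H_0 = Z^2,  H_1 = Z,  H_2 = 0,  H_3 = Z.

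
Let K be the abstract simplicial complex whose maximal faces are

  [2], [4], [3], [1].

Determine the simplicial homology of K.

H_0 = Z^4.

Order the vertices as 1 < 2 < 3 < 4. Listing each simplex with vertices in this order, K has dimension 0 with simplices:

  0-simplices (4): [1], [2], [3], [4]

so the chain groups are C_0 ≅ Z^4.

Computing H_k = (kernel of ∂_k) / (image of ∂_{k+1}):

  H_0: rank C_0 − rank ∂_1 = 4 − 0 = 4, and there is no ∂_1, so H_0 = Z^4.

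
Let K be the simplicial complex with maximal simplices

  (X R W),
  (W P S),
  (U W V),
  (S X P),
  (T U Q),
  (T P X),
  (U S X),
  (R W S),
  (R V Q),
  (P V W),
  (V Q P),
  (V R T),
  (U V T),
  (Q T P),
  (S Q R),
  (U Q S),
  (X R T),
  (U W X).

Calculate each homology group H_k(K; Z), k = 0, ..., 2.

H_0 ≅ Z,  H_1 ≅ Z ⊕ Z/2,  H_2 = 0.

K has 9 vertices, 27 edges, 18 triangles.
rank ∂_0 = 0, rank ∂_1 = 8 ⇒ b_0 = 9 − 0 − 8 = 1; all invariant factors of ∂_1 are 1 so no torsion. So H_0 ≅ Z.
rank ∂_1 = 8, rank ∂_2 = 18 ⇒ b_1 = 27 − 8 − 18 = 1; ∂_2 has invariant factor(s) [2] giving torsion. So H_1 ≅ Z ⊕ Z/2.
rank ∂_2 = 18, rank ∂_3 = 0 ⇒ b_2 = 18 − 18 − 0 = 0. So H_2 ≅ 0.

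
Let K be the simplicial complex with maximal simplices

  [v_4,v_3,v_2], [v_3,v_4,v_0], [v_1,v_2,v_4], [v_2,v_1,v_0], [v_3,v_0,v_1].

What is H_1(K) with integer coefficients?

H_1 = Z.

Take the total order v_0 < v_1 < v_2 < v_3 < v_4 on the vertex set. Then K (dimension 2) consists of the simplices:

  0-simplices (5): [v_0], [v_1], [v_2], [v_3], [v_4]
  1-simplices (10): [v_0,v_1], [v_0,v_2], [v_0,v_3], [v_0,v_4], [v_1,v_2], [v_1,v_3], [v_1,v_4], [v_2,v_3], [v_2,v_4], [v_3,v_4]
  2-simplices (5): [v_0,v_1,v_2], [v_0,v_1,v_3], [v_0,v_3,v_4], [v_1,v_2,v_4], [v_2,v_3,v_4]

Hence C_0 ≅ Z^5, C_1 ≅ Z^10, C_2 ≅ Z^5.

Boundary ∂_1: C_1 → C_0 sends each edge [p,q] (with p < q) to q − p. For instance
  ∂[v_0,v_1] = [v_1] − [v_0].
As a 5×10 matrix over Z this has rank 4, with invariant factors (1,1,1,1).

Boundary ∂_2: C_2 → C_1 maps a triangle to the signed sum of its edges. For instance
  ∂[v_1,v_2,v_4] = [v_2,v_4] − [v_1,v_4] + [v_1,v_2],
  ∂[v_0,v_1,v_2] = [v_1,v_2] − [v_0,v_2] + [v_0,v_1].
As a 10×5 matrix over Z this has rank 5, with invariant factors (1,1,1,1,1).

From H_k ≅ ker(∂_k) / im(∂_{k+1}) we obtain:

  H_1: rank ker ∂_1 − rank ∂_2 = (10 − 4) − 5 = 1, and the invariant factors of ∂_2 are all 1, so H_1 = Z.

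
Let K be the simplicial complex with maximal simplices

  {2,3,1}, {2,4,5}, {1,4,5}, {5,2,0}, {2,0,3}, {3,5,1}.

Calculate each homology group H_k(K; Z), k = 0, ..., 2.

K has 6 vertices, 12 edges, 6 triangles.
rank ∂_0 = 0, rank ∂_1 = 5 ⇒ b_0 = 6 − 0 − 5 = 1; all invariant factors of ∂_1 are 1 so no torsion. So H_0 = Z.
rank ∂_1 = 5, rank ∂_2 = 6 ⇒ b_1 = 12 − 5 − 6 = 1; all invariant factors of ∂_2 are 1 so no torsion. So H_1 = Z.
rank ∂_2 = 6, rank ∂_3 = 0 ⇒ b_2 = 6 − 6 − 0 = 0. So H_2 = 0.

H_0 ≅ Z,  H_1 ≅ Z,  H_2 = 0.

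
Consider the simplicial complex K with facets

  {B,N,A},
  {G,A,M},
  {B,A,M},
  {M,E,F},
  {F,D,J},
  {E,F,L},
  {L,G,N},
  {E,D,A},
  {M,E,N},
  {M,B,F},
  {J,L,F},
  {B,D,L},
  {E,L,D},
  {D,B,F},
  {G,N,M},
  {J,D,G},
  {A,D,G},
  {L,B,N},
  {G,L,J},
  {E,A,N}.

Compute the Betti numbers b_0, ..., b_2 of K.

Take the total order A < B < D < E < F < G < J < L < M < N on the vertex set. Then K (dimension 2) consists of the simplices:

  0-simplices (10): A, B, D, E, F, G, J, L, M, N
  1-simplices (30): AB, AD, AE, AG, AM, AN, BD, BF, BL, BM, BN, DE, DF, DG, DJ, DL, EF, EL, EM, EN, FJ, FL, FM, GJ, GL, GM, GN, JL, LN, MN
  2-simplices (20): ABM, ABN, ADE, ADG, AEN, AGM, BDF, BDL, BFM, BLN, DEL, DFJ, DGJ, EFL, EFM, EMN, FJL, GJL, GLN, GMN

so the chain groups are C_0 ≅ Z^10, C_1 ≅ Z^30, C_2 ≅ Z^20.

∂_1: C_1 → C_0 is given by ∂[p,q] = [q] − [p]. For instance
  ∂GL = L − G.
The resulting 10×30 matrix has rank 9, and its Smith normal form has invariant factors (1,1,1,1,1,1,1,1,1).

∂_2: C_2 → C_1 acts by ∂[p,q,r] = [q,r] − [p,r] + [p,q]. For instance
  ∂GMN = MN − GN + GM,
  ∂BLN = LN − BN + BL.
The 30×20 boundary matrix has rank 20 and Smith normal form diag(1,1,1,1,1,1,1,1,1,1,1,1,1,1,1,1,1,1,1,2).

Reading off H_k = ker ∂_k / im ∂_{k+1}:

  H_0: rank C_0 − rank ∂_1 = 10 − 9 = 1, and the invariant factors of ∂_1 are all 1, so H_0 ≅ Z.
  H_1: rank ker ∂_1 − rank ∂_2 = (30 − 9) − 20 = 1, and ∂_2 has invariant factor 2 > 1, so H_1 ≅ Z ⊕ Z/2.
  H_2: rank ker ∂_2 − rank ∂_3 = (20 − 20) − 0 = 0, and there is no ∂_3, so H_2 ≅ 0.

Hence the Betti numbers are b_0 = 1, b_1 = 1, b_2 = 0.

b_0 = 1, b_1 = 1, b_2 = 0.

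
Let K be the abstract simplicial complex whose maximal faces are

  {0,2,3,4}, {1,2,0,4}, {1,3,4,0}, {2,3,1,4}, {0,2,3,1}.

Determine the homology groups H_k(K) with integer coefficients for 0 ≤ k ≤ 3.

We work with the vertex ordering 0 < 1 < 2 < 3 < 4. The simplices of K, each written with vertices in increasing order, are:

  0-simplices (5): [0], [1], [2], [3], [4]
  1-simplices (10): [0,1], [0,2], [0,3], [0,4], [1,2], [1,3], [1,4], [2,3], [2,4], [3,4]
  2-simplices (10): [0,1,2], [0,1,3], [0,1,4], [0,2,3], [0,2,4], [0,3,4], [1,2,3], [1,2,4], [1,3,4], [2,3,4]
  3-simplices (5): [0,1,2,3], [0,1,2,4], [0,1,3,4], [0,2,3,4], [1,2,3,4]

Hence C_0 ≅ Z^5, C_1 ≅ Z^10, C_2 ≅ Z^10, C_3 ≅ Z^5.

∂_1: C_1 → C_0 maps an edge to its endpoints' difference, ∂[p,q] = q − p.
As a 5×10 matrix over Z this has rank 4, with invariant factors (1,1,1,1).

The boundary map ∂_2: C_2 → C_1 maps a triangle to the signed sum of its edges. For instance
  ∂[0,1,2] = [1,2] − [0,2] + [0,1],
  ∂[0,1,3] = [1,3] − [0,3] + [0,1].
The resulting 10×10 matrix has rank 6, and its Smith normal form has invariant factors (1,1,1,1,1,1).

Boundary ∂_3: C_3 → C_2 sends each 3-simplex σ to the alternating sum Σ_i (−1)^i (σ with its i-th vertex removed). For instance
  ∂[0,1,2,4] = [1,2,4] − [0,2,4] + [0,1,4] − [0,1,2],
  ∂[1,2,3,4] = [2,3,4] − [1,3,4] + [1,2,4] − [1,2,3].
As a 10×5 matrix over Z this has rank 4, with invariant factors (1,1,1,1).

Reading off H_k = ker ∂_k / im ∂_{k+1}:

  H_0: rank C_0 − rank ∂_1 = 5 − 4 = 1, and the invariant factors of ∂_1 are all 1, so H_0 ≅ Z.
  H_1: rank ker ∂_1 − rank ∂_2 = (10 − 4) − 6 = 0, and the invariant factors of ∂_2 are all 1, so H_1 ≅ 0.
  H_2: rank ker ∂_2 − rank ∂_3 = (10 − 6) − 4 = 0, and the invariant factors of ∂_3 are all 1, so H_2 ≅ 0.
  H_3: rank ker ∂_3 − rank ∂_4 = (5 − 4) − 0 = 1, and there is no ∂_4, so H_3 ≅ Z.

(K is a triangulation of the 3-sphere S^3.)

H_0 = Z,  H_1 = 0,  H_2 = 0,  H_3 = Z.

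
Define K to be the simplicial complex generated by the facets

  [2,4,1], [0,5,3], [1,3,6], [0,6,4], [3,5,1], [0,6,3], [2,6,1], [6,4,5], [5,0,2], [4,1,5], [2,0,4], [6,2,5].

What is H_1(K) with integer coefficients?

Take the total order 0 < 1 < 2 < 3 < 4 < 5 < 6 on the vertex set. Then K (dimension 2) consists of the simplices:

  0-simplices (7): [0], [1], [2], [3], [4], [5], [6]
  1-simplices (18): [0,2], [0,3], [0,4], [0,5], [0,6], [1,2], [1,3], [1,4], [1,5], [1,6], [2,4], [2,5], [2,6], [3,5], [3,6], [4,5], [4,6], [5,6]
  2-simplices (12): [0,2,4], [0,2,5], [0,3,5], [0,3,6], [0,4,6], [1,2,4], [1,2,6], [1,3,5], [1,3,6], [1,4,5], [2,5,6], [4,5,6]

so the chain groups are C_0 ≅ Z^7, C_1 ≅ Z^18, C_2 ≅ Z^12.

∂_1: C_1 → C_0 is given by ∂[p,q] = [q] − [p]. For instance
  ∂[3,5] = [5] − [3].
The resulting 7×18 matrix has rank 6, and its Smith normal form has invariant factors (1,1,1,1,1,1).

∂_2: C_2 → C_1 sends each 2-simplex [p,q,r] to [q,r] − [p,r] + [p,q]. For instance
  ∂[0,2,5] = [2,5] − [0,5] + [0,2],
  ∂[0,4,6] = [4,6] − [0,6] + [0,4].
The resulting 18×12 matrix has rank 12, and its Smith normal form has invariant factors (1,1,1,1,1,1,1,1,1,1,1,2).

Now H_k = ker ∂_k / im ∂_{k+1}, so:

  H_1: rank ker ∂_1 − rank ∂_2 = (18 − 6) − 12 = 0, and ∂_2 has invariant factor 2 > 1, so H_1 ≅ Z/2.

H_1 = Z/2.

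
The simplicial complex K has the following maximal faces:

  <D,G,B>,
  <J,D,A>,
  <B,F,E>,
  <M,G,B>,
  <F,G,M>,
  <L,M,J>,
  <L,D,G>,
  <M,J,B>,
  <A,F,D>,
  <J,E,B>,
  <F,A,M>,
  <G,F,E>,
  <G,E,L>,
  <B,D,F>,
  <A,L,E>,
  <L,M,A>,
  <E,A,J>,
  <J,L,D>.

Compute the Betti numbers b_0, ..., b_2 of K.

b_0 = 1, b_1 = 1, b_2 = 0.

We work with the vertex ordering A < B < D < E < F < G < J < L < M. The simplices of K, each written with vertices in increasing order, are:

  0-simplices (9): A, B, D, E, F, G, J, L, M
  1-simplices (27): AD, AE, AF, AJ, AL, AM, BD, BE, BF, BG, BJ, BM, DF, DG, DJ, DL, EF, EG, EJ, EL, FG, FM, GL, GM, JL, JM, LM
  2-simplices (18): ADF, ADJ, AEJ, AEL, AFM, ALM, BDF, BDG, BEF, BEJ, BGM, BJM, DGL, DJL, EFG, EGL, FGM, JLM

Hence C_0 ≅ Z^9, C_1 ≅ Z^27, C_2 ≅ Z^18.

∂_1: C_1 → C_0 sends each edge [p,q] (with p < q) to q − p.
As a 9×27 matrix over Z this has rank 8, with invariant factors (1,1,1,1,1,1,1,1).

∂_2: C_2 → C_1 sends each 2-simplex [p,q,r] to [q,r] − [p,r] + [p,q]. For instance
  ∂JLM = LM − JM + JL,
  ∂EGL = GL − EL + EG.
As a 27×18 matrix over Z this has rank 18, with invariant factors (1,1,1,1,1,1,1,1,1,1,1,1,1,1,1,1,1,2).

Now H_k = ker ∂_k / im ∂_{k+1}, so:

  H_0: rank C_0 − rank ∂_1 = 9 − 8 = 1, and the invariant factors of ∂_1 are all 1, so H_0 = Z.
  H_1: rank ker ∂_1 − rank ∂_2 = (27 − 8) − 18 = 1, and ∂_2 has invariant factor 2 > 1, so H_1 = Z ⊕ Z/2Z.
  H_2: rank ker ∂_2 − rank ∂_3 = (18 − 18) − 0 = 0, and there is no ∂_3, so H_2 = 0.

As a check, the Euler characteristic is 9 − 27 + 18 = 0, which agrees with 1 − 1 + 0 = 0.

Hence the Betti numbers are b_0 = 1, b_1 = 1, b_2 = 0.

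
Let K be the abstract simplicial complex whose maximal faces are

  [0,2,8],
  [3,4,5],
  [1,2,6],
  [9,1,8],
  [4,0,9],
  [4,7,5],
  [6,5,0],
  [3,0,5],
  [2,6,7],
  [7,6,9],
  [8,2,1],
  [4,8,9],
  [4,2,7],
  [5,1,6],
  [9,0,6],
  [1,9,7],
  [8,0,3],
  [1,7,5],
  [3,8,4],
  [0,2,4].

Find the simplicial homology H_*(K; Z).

We work with the vertex ordering 0 < 1 < 2 < 3 < 4 < 5 < 6 < 7 < 8 < 9. The simplices of K, each written with vertices in increasing order, are:

  0-simplices (10): [0], [1], [2], [3], [4], [5], [6], [7], [8], [9]
  1-simplices (30): (30 of them)
  2-simplices (20): (20 of them)

giving chain groups C_0 ≅ Z^10, C_1 ≅ Z^30, C_2 ≅ Z^20.

The boundary map ∂_1: C_1 → C_0 is given by ∂[p,q] = [q] − [p]. For instance
  ∂[0,2] = [2] − [0].
As a 10×30 matrix over Z this has rank 9, with invariant factors (1,1,1,1,1,1,1,1,1).

Boundary ∂_2: C_2 → C_1 sends each 2-simplex [p,q,r] to [q,r] − [p,r] + [p,q]. For instance
  ∂[1,5,7] = [5,7] − [1,7] + [1,5],
  ∂[0,5,6] = [5,6] − [0,6] + [0,5].
The 30×20 boundary matrix has rank 20 and Smith normal form diag(1,1,1,1,1,1,1,1,1,1,1,1,1,1,1,1,1,1,1,2).

From H_k ≅ ker(∂_k) / im(∂_{k+1}) we obtain:

  H_0: rank C_0 − rank ∂_1 = 10 − 9 = 1, and the invariant factors of ∂_1 are all 1, so H_0 = Z.
  H_1: rank ker ∂_1 − rank ∂_2 = (30 − 9) − 20 = 1, and ∂_2 has invariant factor 2 > 1, so H_1 = Z ⊕ Z_2.
  H_2: rank ker ∂_2 − rank ∂_3 = (20 − 20) − 0 = 0, and there is no ∂_3, so H_2 = 0.

As a check, the Euler characteristic is 10 − 30 + 20 = 0, which agrees with 1 − 1 + 0 = 0.

H_0 ≅ Z,  H_1 ≅ Z ⊕ Z_2,  H_2 = 0.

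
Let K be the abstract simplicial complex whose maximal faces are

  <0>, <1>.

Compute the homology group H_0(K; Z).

H_0 = Z^2.

Take the total order 0 < 1 on the vertex set. Then K (dimension 0) consists of the simplices:

  0-simplices (2): [0], [1]

Hence C_0 ≅ Z^2.

Now H_k = ker ∂_k / im ∂_{k+1}, so:

  H_0: rank C_0 − rank ∂_1 = 2 − 0 = 2, and there is no ∂_1, so H_0 ≅ Z^2.

(K is a triangulation of a set of 2 points.)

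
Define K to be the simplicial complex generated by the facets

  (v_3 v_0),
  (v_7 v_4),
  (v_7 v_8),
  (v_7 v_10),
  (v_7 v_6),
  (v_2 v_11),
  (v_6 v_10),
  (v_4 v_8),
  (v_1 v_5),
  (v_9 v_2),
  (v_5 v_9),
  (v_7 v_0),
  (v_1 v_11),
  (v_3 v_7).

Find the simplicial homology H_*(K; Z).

H_0 = Z^2,  H_1 = Z^4.

Take the total order v_0 < v_1 < v_2 < v_3 < v_4 < v_5 < v_6 < v_7 < v_8 < v_9 < v_10 < v_11 on the vertex set. Then K (dimension 1) consists of the simplices:

  0-simplices (12): [v_0], [v_1], [v_2], [v_3], [v_4], [v_5], [v_6], [v_7], [v_8], [v_9], [v_10], [v_11]
  1-simplices (14): [v_0,v_3], [v_0,v_7], [v_1,v_5], [v_1,v_11], [v_2,v_9], [v_2,v_11], [v_3,v_7], [v_4,v_7], [v_4,v_8], [v_5,v_9], [v_6,v_7], [v_6,v_10], [v_7,v_8], [v_7,v_10]

Hence C_0 ≅ Z^12, C_1 ≅ Z^14.

Boundary ∂_1: C_1 → C_0 maps an edge to its endpoints' difference, ∂[p,q] = q − p. For instance
  ∂[v_7,v_10] = [v_10] − [v_7].
This gives a 12×14 integer matrix of rank 10; reducing to Smith normal form yields diagonal entries (1,1,1,1,1,1,1,1,1,1).

Reading off H_k = ker ∂_k / im ∂_{k+1}:

  H_0: rank C_0 − rank ∂_1 = 12 − 10 = 2, and the invariant factors of ∂_1 are all 1, so H_0 = Z^2.
  H_1: rank ker ∂_1 − rank ∂_2 = (14 − 10) − 0 = 4, and there is no ∂_2, so H_1 = Z^4.

(K is a triangulation of the disjoint union of a wedge of 3 circles and the circle S^1.)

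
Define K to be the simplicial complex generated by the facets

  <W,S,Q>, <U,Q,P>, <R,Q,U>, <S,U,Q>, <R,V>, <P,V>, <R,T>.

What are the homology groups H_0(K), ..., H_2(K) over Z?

H_0 ≅ Z,  H_1 ≅ Z,  H_2 = 0.

Fix the vertex order P < Q < R < S < T < U < V < W and write every simplex with vertices in increasing order. Then dim K = 2 and the simplices of K are:

  0-simplices (8): P, Q, R, S, T, U, V, W
  1-simplices (12): PQ, PU, PV, QR, QS, QU, QW, RT, RU, RV, SU, SW
  2-simplices (4): PQU, QRU, QSU, QSW

giving chain groups C_0 ≅ Z^8, C_1 ≅ Z^12, C_2 ≅ Z^4.

∂_1: C_1 → C_0 maps an edge to its endpoints' difference, ∂[p,q] = q − p. For instance
  ∂RT = T − R.
As a 8×12 matrix over Z this has rank 7, with invariant factors (1,1,1,1,1,1,1).

The boundary map ∂_2: C_2 → C_1 acts by ∂[p,q,r] = [q,r] − [p,r] + [p,q]. For instance
  ∂QRU = RU − QU + QR,
  ∂QSW = SW − QW + QS.
As a 12×4 matrix over Z this has rank 4, with invariant factors (1,1,1,1).

From H_k ≅ ker(∂_k) / im(∂_{k+1}) we obtain:

  H_0: rank C_0 − rank ∂_1 = 8 − 7 = 1, and the invariant factors of ∂_1 are all 1, so H_0 ≅ Z.
  H_1: rank ker ∂_1 − rank ∂_2 = (12 − 7) − 4 = 1, and the invariant factors of ∂_2 are all 1, so H_1 ≅ Z.
  H_2: rank ker ∂_2 − rank ∂_3 = (4 − 4) − 0 = 0, and there is no ∂_3, so H_2 ≅ 0.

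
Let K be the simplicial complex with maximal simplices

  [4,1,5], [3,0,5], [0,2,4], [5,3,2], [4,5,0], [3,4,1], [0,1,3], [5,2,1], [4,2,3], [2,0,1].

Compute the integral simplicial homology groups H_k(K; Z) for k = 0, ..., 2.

H_0 = Z,  H_1 = Z/2Z,  H_2 = 0.

Fix the vertex order 0 < 1 < 2 < 3 < 4 < 5 and write every simplex with vertices in increasing order. Then dim K = 2 and the simplices of K are:

  0-simplices (6): [0], [1], [2], [3], [4], [5]
  1-simplices (15): [0,1], [0,2], [0,3], [0,4], [0,5], [1,2], [1,3], [1,4], [1,5], [2,3], [2,4], [2,5], [3,4], [3,5], [4,5]
  2-simplices (10): [0,1,2], [0,1,3], [0,2,4], [0,3,5], [0,4,5], [1,2,5], [1,3,4], [1,4,5], [2,3,4], [2,3,5]

so the chain groups are C_0 ≅ Z^6, C_1 ≅ Z^15, C_2 ≅ Z^10.

∂_1: C_1 → C_0 maps an edge to its endpoints' difference, ∂[p,q] = q − p. For instance
  ∂[4,5] = [5] − [4].
As a 6×15 matrix over Z this has rank 5, with invariant factors (1,1,1,1,1).

Boundary ∂_2: C_2 → C_1 maps a triangle to the signed sum of its edges. For instance
  ∂[0,1,3] = [1,3] − [0,3] + [0,1],
  ∂[1,2,5] = [2,5] − [1,5] + [1,2].
The 15×10 boundary matrix has rank 10 and Smith normal form diag(1,1,1,1,1,1,1,1,1,2).

Now H_k = ker ∂_k / im ∂_{k+1}, so:

  H_0: rank C_0 − rank ∂_1 = 6 − 5 = 1, and the invariant factors of ∂_1 are all 1, so H_0 ≅ Z.
  H_1: rank ker ∂_1 − rank ∂_2 = (15 − 5) − 10 = 0, and ∂_2 has invariant factor 2 > 1, so H_1 ≅ Z/2Z.
  H_2: rank ker ∂_2 − rank ∂_3 = (10 − 10) − 0 = 0, and there is no ∂_3, so H_2 ≅ 0.

As a check, the Euler characteristic is 6 − 15 + 10 = 1, which agrees with 1 − 0 + 0 = 1.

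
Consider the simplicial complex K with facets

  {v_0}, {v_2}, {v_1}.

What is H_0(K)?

H_0 = Z^3.

Take the total order v_0 < v_1 < v_2 on the vertex set. Then K (dimension 0) consists of the simplices:

  0-simplices (3): [v_0], [v_1], [v_2]

giving chain groups C_0 ≅ Z^3.

From H_k ≅ ker(∂_k) / im(∂_{k+1}) we obtain:

  H_0: rank C_0 − rank ∂_1 = 3 − 0 = 3, and there is no ∂_1, so H_0 = Z^3.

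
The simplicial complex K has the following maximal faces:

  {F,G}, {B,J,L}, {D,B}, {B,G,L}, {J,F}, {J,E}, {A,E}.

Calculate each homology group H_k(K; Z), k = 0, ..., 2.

Take the total order A < B < D < E < F < G < J < L on the vertex set. Then K (dimension 2) consists of the simplices:

  0-simplices (8): A, B, D, E, F, G, J, L
  1-simplices (10): AE, BD, BG, BJ, BL, EJ, FG, FJ, GL, JL
  2-simplices (2): BGL, BJL

so the chain groups are C_0 ≅ Z^8, C_1 ≅ Z^10, C_2 ≅ Z^2.

Boundary ∂_1: C_1 → C_0 sends each edge [p,q] (with p < q) to q − p. For instance
  ∂GL = L − G.
As a 8×10 matrix over Z this has rank 7, with invariant factors (1,1,1,1,1,1,1).

The boundary map ∂_2: C_2 → C_1 sends each 2-simplex [p,q,r] to [q,r] − [p,r] + [p,q]. For instance
  ∂BJL = JL − BL + BJ,
  ∂BGL = GL − BL + BG.
The resulting 10×2 matrix has rank 2, and its Smith normal form has invariant factors (1,1).

Computing H_k = (kernel of ∂_k) / (image of ∂_{k+1}):

  H_0: rank C_0 − rank ∂_1 = 8 − 7 = 1, and the invariant factors of ∂_1 are all 1, so H_0 ≅ Z.
  H_1: rank ker ∂_1 − rank ∂_2 = (10 − 7) − 2 = 1, and the invariant factors of ∂_2 are all 1, so H_1 ≅ Z.
  H_2: rank ker ∂_2 − rank ∂_3 = (2 − 2) − 0 = 0, and there is no ∂_3, so H_2 ≅ 0.

H_0 = Z,  H_1 = Z,  H_2 = 0.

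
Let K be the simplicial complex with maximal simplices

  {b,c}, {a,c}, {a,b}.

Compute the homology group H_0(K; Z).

H_0 = Z.

Take the total order a < b < c on the vertex set. Then K (dimension 1) consists of the simplices:

  0-simplices (3): a, b, c
  1-simplices (3): ab, ac, bc

so the chain groups are C_0 ≅ Z^3, C_1 ≅ Z^3.

Boundary ∂_1: C_1 → C_0 sends each edge [p,q] (with p < q) to q − p. For instance
  ∂ab = b − a.
As a 3×3 matrix over Z this has rank 2, with invariant factors (1,1).

From H_k ≅ ker(∂_k) / im(∂_{k+1}) we obtain:

  H_0: rank C_0 − rank ∂_1 = 3 − 2 = 1, and the invariant factors of ∂_1 are all 1, so H_0 ≅ Z.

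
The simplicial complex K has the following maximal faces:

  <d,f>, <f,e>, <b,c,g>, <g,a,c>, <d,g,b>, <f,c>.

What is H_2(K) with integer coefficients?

Order the vertices as a < b < c < d < e < f < g. Listing each simplex with vertices in this order, K has dimension 2 with simplices:

  0-simplices (7): a, b, c, d, e, f, g
  1-simplices (10): ac, ag, bc, bd, bg, cf, cg, df, dg, ef
  2-simplices (3): acg, bcg, bdg

giving chain groups C_0 ≅ Z^7, C_1 ≅ Z^10, C_2 ≅ Z^3.

The boundary map ∂_1: C_1 → C_0 sends each edge [p,q] (with p < q) to q − p. For instance
  ∂cf = f − c.
As a 7×10 matrix over Z this has rank 6, with invariant factors (1,1,1,1,1,1).

The boundary map ∂_2: C_2 → C_1 acts by ∂[p,q,r] = [q,r] − [p,r] + [p,q]. For instance
  ∂bdg = dg − bg + bd,
  ∂bcg = cg − bg + bc.
As a 10×3 matrix over Z this has rank 3, with invariant factors (1,1,1).

Computing H_k = (kernel of ∂_k) / (image of ∂_{k+1}):

  H_2: rank ker ∂_2 − rank ∂_3 = (3 − 3) − 0 = 0, and there is no ∂_3, so H_2 = 0.

H_2 ≅ 0.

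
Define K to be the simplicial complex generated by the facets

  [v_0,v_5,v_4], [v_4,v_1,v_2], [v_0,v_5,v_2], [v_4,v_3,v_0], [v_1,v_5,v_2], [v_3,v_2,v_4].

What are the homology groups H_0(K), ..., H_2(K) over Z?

Fix the vertex order v_0 < v_1 < v_2 < v_3 < v_4 < v_5 and write every simplex with vertices in increasing order. Then dim K = 2 and the simplices of K are:

  0-simplices (6): [v_0], [v_1], [v_2], [v_3], [v_4], [v_5]
  1-simplices (12): [v_0,v_2], [v_0,v_3], [v_0,v_4], [v_0,v_5], [v_1,v_2], [v_1,v_4], [v_1,v_5], [v_2,v_3], [v_2,v_4], [v_2,v_5], [v_3,v_4], [v_4,v_5]
  2-simplices (6): [v_0,v_2,v_5], [v_0,v_3,v_4], [v_0,v_4,v_5], [v_1,v_2,v_4], [v_1,v_2,v_5], [v_2,v_3,v_4]

Hence C_0 ≅ Z^6, C_1 ≅ Z^12, C_2 ≅ Z^6.

Boundary ∂_1: C_1 → C_0 maps an edge to its endpoints' difference, ∂[p,q] = q − p.
The resulting 6×12 matrix has rank 5, and its Smith normal form has invariant factors (1,1,1,1,1).

∂_2: C_2 → C_1 acts by ∂[p,q,r] = [q,r] − [p,r] + [p,q]. For instance
  ∂[v_1,v_2,v_4] = [v_2,v_4] − [v_1,v_4] + [v_1,v_2],
  ∂[v_0,v_4,v_5] = [v_4,v_5] − [v_0,v_5] + [v_0,v_4].
This gives a 12×6 integer matrix of rank 6; reducing to Smith normal form yields diagonal entries (1,1,1,1,1,1).

Computing H_k = (kernel of ∂_k) / (image of ∂_{k+1}):

  H_0: rank C_0 − rank ∂_1 = 6 − 5 = 1, and the invariant factors of ∂_1 are all 1, so H_0 ≅ Z.
  H_1: rank ker ∂_1 − rank ∂_2 = (12 − 5) − 6 = 1, and the invariant factors of ∂_2 are all 1, so H_1 ≅ Z.
  H_2: rank ker ∂_2 − rank ∂_3 = (6 − 6) − 0 = 0, and there is no ∂_3, so H_2 ≅ 0.

(K is a triangulation of the cylinder S^1 x I.)

H_0 = Z,  H_1 = Z,  H_2 = 0.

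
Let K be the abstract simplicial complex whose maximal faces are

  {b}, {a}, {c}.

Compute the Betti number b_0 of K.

We work with the vertex ordering a < b < c. The simplices of K, each written with vertices in increasing order, are:

  0-simplices (3): a, b, c

giving chain groups C_0 ≅ Z^3.

Computing H_k = (kernel of ∂_k) / (image of ∂_{k+1}):

  H_0: rank C_0 − rank ∂_1 = 3 − 0 = 3, and there is no ∂_1, so H_0 = Z^3.

(K is a triangulation of a set of 3 points.)

Hence the Betti numbers are b_0 = 3.

b_0 = 3.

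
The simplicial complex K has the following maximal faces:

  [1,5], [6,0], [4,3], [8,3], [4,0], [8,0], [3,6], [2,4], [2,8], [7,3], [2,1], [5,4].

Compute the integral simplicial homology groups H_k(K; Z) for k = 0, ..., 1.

H_0 ≅ Z,  H_1 ≅ Z^4.

Order the vertices as 0 < 1 < 2 < 3 < 4 < 5 < 6 < 7 < 8. Listing each simplex with vertices in this order, K has dimension 1 with simplices:

  0-simplices (9): [0], [1], [2], [3], [4], [5], [6], [7], [8]
  1-simplices (12): [0,4], [0,6], [0,8], [1,2], [1,5], [2,4], [2,8], [3,4], [3,6], [3,7], [3,8], [4,5]

giving chain groups C_0 ≅ Z^9, C_1 ≅ Z^12.

The boundary map ∂_1: C_1 → C_0 sends each edge [p,q] (with p < q) to q − p. For instance
  ∂[1,5] = [5] − [1].
This gives a 9×12 integer matrix of rank 8; reducing to Smith normal form yields diagonal entries (1,1,1,1,1,1,1,1).

Reading off H_k = ker ∂_k / im ∂_{k+1}:

  H_0: rank C_0 − rank ∂_1 = 9 − 8 = 1, and the invariant factors of ∂_1 are all 1, so H_0 = Z.
  H_1: rank ker ∂_1 − rank ∂_2 = (12 − 8) − 0 = 4, and there is no ∂_2, so H_1 = Z^4.

As a check, the Euler characteristic is 9 − 12 = -3, which agrees with 1 − 4 = -3.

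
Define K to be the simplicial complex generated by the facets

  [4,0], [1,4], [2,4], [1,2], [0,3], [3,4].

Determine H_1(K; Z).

H_1 = Z^2.

Take the total order 0 < 1 < 2 < 3 < 4 on the vertex set. Then K (dimension 1) consists of the simplices:

  0-simplices (5): [0], [1], [2], [3], [4]
  1-simplices (6): [0,3], [0,4], [1,2], [1,4], [2,4], [3,4]

so the chain groups are C_0 ≅ Z^5, C_1 ≅ Z^6.

The boundary map ∂_1: C_1 → C_0 maps an edge to its endpoints' difference, ∂[p,q] = q − p.
The resulting 5×6 matrix has rank 4, and its Smith normal form has invariant factors (1,1,1,1).

Now H_k = ker ∂_k / im ∂_{k+1}, so:

  H_1: rank ker ∂_1 − rank ∂_2 = (6 − 4) − 0 = 2, and there is no ∂_2, so H_1 = Z^2.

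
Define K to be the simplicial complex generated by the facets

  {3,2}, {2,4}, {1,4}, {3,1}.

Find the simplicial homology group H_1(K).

Fix the vertex order 1 < 2 < 3 < 4 and write every simplex with vertices in increasing order. Then dim K = 1 and the simplices of K are:

  0-simplices (4): [1], [2], [3], [4]
  1-simplices (4): [1,3], [1,4], [2,3], [2,4]

Hence C_0 ≅ Z^4, C_1 ≅ Z^4.

∂_1: C_1 → C_0 sends each edge [p,q] (with p < q) to q − p. For instance
  ∂[1,4] = [4] − [1].
This gives a 4×4 integer matrix of rank 3; reducing to Smith normal form yields diagonal entries (1,1,1).

Reading off H_k = ker ∂_k / im ∂_{k+1}:

  H_1: rank ker ∂_1 − rank ∂_2 = (4 − 3) − 0 = 1, and there is no ∂_2, so H_1 = Z.

H_1 ≅ Z.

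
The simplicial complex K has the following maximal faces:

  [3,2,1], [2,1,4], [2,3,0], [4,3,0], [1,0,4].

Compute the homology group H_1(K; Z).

Order the vertices as 0 < 1 < 2 < 3 < 4. Listing each simplex with vertices in this order, K has dimension 2 with simplices:

  0-simplices (5): [0], [1], [2], [3], [4]
  1-simplices (10): [0,1], [0,2], [0,3], [0,4], [1,2], [1,3], [1,4], [2,3], [2,4], [3,4]
  2-simplices (5): [0,1,4], [0,2,3], [0,3,4], [1,2,3], [1,2,4]

Hence C_0 ≅ Z^5, C_1 ≅ Z^10, C_2 ≅ Z^5.

∂_1: C_1 → C_0 sends each edge [p,q] (with p < q) to q − p.
The 5×10 boundary matrix has rank 4 and Smith normal form diag(1,1,1,1).

The boundary map ∂_2: C_2 → C_1 maps a triangle to the signed sum of its edges. For instance
  ∂[0,2,3] = [2,3] − [0,3] + [0,2],
  ∂[1,2,3] = [2,3] − [1,3] + [1,2].
The resulting 10×5 matrix has rank 5, and its Smith normal form has invariant factors (1,1,1,1,1).

Computing H_k = (kernel of ∂_k) / (image of ∂_{k+1}):

  H_1: rank ker ∂_1 − rank ∂_2 = (10 − 4) − 5 = 1, and the invariant factors of ∂_2 are all 1, so H_1 ≅ Z.

H_1 ≅ Z.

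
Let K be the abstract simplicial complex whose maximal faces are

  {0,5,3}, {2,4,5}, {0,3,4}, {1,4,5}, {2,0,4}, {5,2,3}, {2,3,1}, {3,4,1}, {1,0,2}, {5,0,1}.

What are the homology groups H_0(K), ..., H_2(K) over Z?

Order the vertices as 0 < 1 < 2 < 3 < 4 < 5. Listing each simplex with vertices in this order, K has dimension 2 with simplices:

  0-simplices (6): [0], [1], [2], [3], [4], [5]
  1-simplices (15): [0,1], [0,2], [0,3], [0,4], [0,5], [1,2], [1,3], [1,4], [1,5], [2,3], [2,4], [2,5], [3,4], [3,5], [4,5]
  2-simplices (10): [0,1,2], [0,1,5], [0,2,4], [0,3,4], [0,3,5], [1,2,3], [1,3,4], [1,4,5], [2,3,5], [2,4,5]

so the chain groups are C_0 ≅ Z^6, C_1 ≅ Z^15, C_2 ≅ Z^10.

∂_1: C_1 → C_0 sends each edge [p,q] (with p < q) to q − p.
As a 6×15 matrix over Z this has rank 5, with invariant factors (1,1,1,1,1).

Boundary ∂_2: C_2 → C_1 sends each 2-simplex [p,q,r] to [q,r] − [p,r] + [p,q]. For instance
  ∂[1,4,5] = [4,5] − [1,5] + [1,4],
  ∂[0,1,2] = [1,2] − [0,2] + [0,1].
The resulting 15×10 matrix has rank 10, and its Smith normal form has invariant factors (1,1,1,1,1,1,1,1,1,2).

Reading off H_k = ker ∂_k / im ∂_{k+1}:

  H_0: rank C_0 − rank ∂_1 = 6 − 5 = 1, and the invariant factors of ∂_1 are all 1, so H_0 = Z.
  H_1: rank ker ∂_1 − rank ∂_2 = (15 − 5) − 10 = 0, and ∂_2 has invariant factor 2 > 1, so H_1 = Z/2Z.
  H_2: rank ker ∂_2 − rank ∂_3 = (10 − 10) − 0 = 0, and there is no ∂_3, so H_2 = 0.

(K is a triangulation of the real projective plane RP^2.)

H_0 = Z,  H_1 = Z/2Z,  H_2 = 0.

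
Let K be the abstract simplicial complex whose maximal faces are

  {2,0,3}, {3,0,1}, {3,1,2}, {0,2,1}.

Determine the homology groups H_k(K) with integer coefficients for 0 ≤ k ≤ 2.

H_0 ≅ Z,  H_1 = 0,  H_2 ≅ Z.

We work with the vertex ordering 0 < 1 < 2 < 3. The simplices of K, each written with vertices in increasing order, are:

  0-simplices (4): [0], [1], [2], [3]
  1-simplices (6): [0,1], [0,2], [0,3], [1,2], [1,3], [2,3]
  2-simplices (4): [0,1,2], [0,1,3], [0,2,3], [1,2,3]

Hence C_0 ≅ Z^4, C_1 ≅ Z^6, C_2 ≅ Z^4.

The boundary map ∂_1: C_1 → C_0 sends each edge [p,q] (with p < q) to q − p. For instance
  ∂[0,2] = [2] − [0].
As a 4×6 matrix over Z this has rank 3, with invariant factors (1,1,1).

Boundary ∂_2: C_2 → C_1 acts by ∂[p,q,r] = [q,r] − [p,r] + [p,q]. For instance
  ∂[0,1,3] = [1,3] − [0,3] + [0,1],
  ∂[0,2,3] = [2,3] − [0,3] + [0,2].
The resulting 6×4 matrix has rank 3, and its Smith normal form has invariant factors (1,1,1).

Computing H_k = (kernel of ∂_k) / (image of ∂_{k+1}):

  H_0: rank C_0 − rank ∂_1 = 4 − 3 = 1, and the invariant factors of ∂_1 are all 1, so H_0 = Z.
  H_1: rank ker ∂_1 − rank ∂_2 = (6 − 3) − 3 = 0, and the invariant factors of ∂_2 are all 1, so H_1 = 0.
  H_2: rank ker ∂_2 − rank ∂_3 = (4 − 3) − 0 = 1, and there is no ∂_3, so H_2 = Z.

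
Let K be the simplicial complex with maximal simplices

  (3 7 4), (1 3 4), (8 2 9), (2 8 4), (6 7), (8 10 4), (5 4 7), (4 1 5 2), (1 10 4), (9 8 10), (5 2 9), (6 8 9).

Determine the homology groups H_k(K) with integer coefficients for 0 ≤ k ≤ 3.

H_0 ≅ Z,  H_1 ≅ Z,  H_2 = 0,  H_3 = 0.

Order the vertices as 1 < 2 < 3 < 4 < 5 < 6 < 7 < 8 < 9 < 10. Listing each simplex with vertices in this order, K has dimension 3 with simplices:

  0-simplices (10): [1], [2], [3], [4], [5], [6], [7], [8], [9], [10]
  1-simplices (23): (23 of them)
  2-simplices (14): [1,2,4], [1,2,5], [1,3,4], [1,4,5], [1,4,10], [2,4,5], [2,4,8], [2,5,9], [2,8,9], [3,4,7], [4,5,7], [4,8,10], [6,8,9], [8,9,10]
  3-simplices (1): [1,2,4,5]

Hence C_0 ≅ Z^10, C_1 ≅ Z^23, C_2 ≅ Z^14, C_3 ≅ Z^1.

∂_1: C_1 → C_0 sends each edge [p,q] (with p < q) to q − p. For instance
  ∂[8,9] = [9] − [8].
This gives a 10×23 integer matrix of rank 9; reducing to Smith normal form yields diagonal entries (1,1,1,1,1,1,1,1,1).

The boundary map ∂_2: C_2 → C_1 acts by ∂[p,q,r] = [q,r] − [p,r] + [p,q]. For instance
  ∂[3,4,7] = [4,7] − [3,7] + [3,4],
  ∂[1,2,4] = [2,4] − [1,4] + [1,2].
This gives a 23×14 integer matrix of rank 13; reducing to Smith normal form yields diagonal entries (1,1,1,1,1,1,1,1,1,1,1,1,1).

The boundary map ∂_3: C_3 → C_2 sends each 3-simplex σ to the alternating sum Σ_i (−1)^i (σ with its i-th vertex removed). For instance
  ∂[1,2,4,5] = [2,4,5] − [1,4,5] + [1,2,5] − [1,2,4].
The 14×1 boundary matrix has rank 1 and Smith normal form diag(1).

Reading off H_k = ker ∂_k / im ∂_{k+1}:

  H_0: rank C_0 − rank ∂_1 = 10 − 9 = 1, and the invariant factors of ∂_1 are all 1, so H_0 = Z.
  H_1: rank ker ∂_1 − rank ∂_2 = (23 − 9) − 13 = 1, and the invariant factors of ∂_2 are all 1, so H_1 = Z.
  H_2: rank ker ∂_2 − rank ∂_3 = (14 − 13) − 1 = 0, and the invariant factors of ∂_3 are all 1, so H_2 = 0.
  H_3: rank ker ∂_3 − rank ∂_4 = (1 − 1) − 0 = 0, and there is no ∂_4, so H_3 = 0.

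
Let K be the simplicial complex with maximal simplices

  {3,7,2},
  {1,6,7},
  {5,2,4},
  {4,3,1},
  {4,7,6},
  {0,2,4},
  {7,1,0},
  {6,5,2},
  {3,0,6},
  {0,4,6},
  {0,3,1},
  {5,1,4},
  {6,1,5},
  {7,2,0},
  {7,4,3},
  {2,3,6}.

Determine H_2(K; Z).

Take the total order 0 < 1 < 2 < 3 < 4 < 5 < 6 < 7 on the vertex set. Then K (dimension 2) consists of the simplices:

  0-simplices (8): [0], [1], [2], [3], [4], [5], [6], [7]
  1-simplices (24): (24 of them)
  2-simplices (16): [0,1,3], [0,1,7], [0,2,4], [0,2,7], [0,3,6], [0,4,6], [1,3,4], [1,4,5], [1,5,6], [1,6,7], [2,3,6], [2,3,7], [2,4,5], [2,5,6], [3,4,7], [4,6,7]

so the chain groups are C_0 ≅ Z^8, C_1 ≅ Z^24, C_2 ≅ Z^16.

∂_1: C_1 → C_0 maps an edge to its endpoints' difference, ∂[p,q] = q − p. For instance
  ∂[0,7] = [7] − [0].
The resulting 8×24 matrix has rank 7, and its Smith normal form has invariant factors (1,1,1,1,1,1,1).

The boundary map ∂_2: C_2 → C_1 acts by ∂[p,q,r] = [q,r] − [p,r] + [p,q]. For instance
  ∂[2,5,6] = [5,6] − [2,6] + [2,5],
  ∂[1,6,7] = [6,7] − [1,7] + [1,6].
The resulting 24×16 matrix has rank 15, and its Smith normal form has invariant factors (1,1,1,1,1,1,1,1,1,1,1,1,1,1,1).

Computing H_k = (kernel of ∂_k) / (image of ∂_{k+1}):

  H_2: rank ker ∂_2 − rank ∂_3 = (16 − 15) − 0 = 1, and there is no ∂_3, so H_2 = Z.

H_2 = Z.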